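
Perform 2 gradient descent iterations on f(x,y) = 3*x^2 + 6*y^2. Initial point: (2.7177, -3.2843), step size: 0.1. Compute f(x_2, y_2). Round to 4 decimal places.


Gradient descent on f(x,y) = 3*x^2 + 6*y^2.
Starting point: (2.7177, -3.2843), alpha = 0.1
Step 1: grad_x = 2*3*2.7177 = 16.3062, grad_y = 2*6*-3.2843 = -39.4116
  x_1 = 2.7177 - 0.1*16.3062 = 1.0871
  y_1 = -3.2843 - 0.1*-39.4116 = 0.6569
Step 2: grad_x = 2*3*1.0871 = 6.5225, grad_y = 2*6*0.6569 = 7.8823
  x_2 = 1.0871 - 0.1*6.5225 = 0.4348
  y_2 = 0.6569 - 0.1*7.8823 = -0.1314
f(0.4348, -0.1314) = 3*0.4348^2 + 6*(-0.1314)^2 = 0.6708


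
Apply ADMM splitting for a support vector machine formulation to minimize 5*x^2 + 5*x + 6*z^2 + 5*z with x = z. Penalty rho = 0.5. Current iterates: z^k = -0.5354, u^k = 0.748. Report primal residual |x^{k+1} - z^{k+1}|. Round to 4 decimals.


ADMM iteration with rho = 0.5, z^k = -0.5354, u^k = 0.748
Step 1: x-update.
Minimize 5*x^2 + 5*x + (0.5/2)*(x + 0.5354 + 0.748)^2
FOC: (2*5 + 0.5)*x = -5 + 0.5*(-0.5354 - 0.748)
x^{k+1} = -0.5373
Step 2: z-update.
Minimize 6*z^2 + 5*z + (0.5/2)*(-0.5373 - z + 0.748)^2
FOC: (2*6 + 0.5)*z = -5 + 0.5*(-0.5373 + 0.748)
z^{k+1} = -0.3916
Step 3: u-update.
u^{k+1} = 0.748 - 0.5373 + 0.3916 = 0.6023
Step 4: Primal residual = |-0.5373 + 0.3916| = 0.1457


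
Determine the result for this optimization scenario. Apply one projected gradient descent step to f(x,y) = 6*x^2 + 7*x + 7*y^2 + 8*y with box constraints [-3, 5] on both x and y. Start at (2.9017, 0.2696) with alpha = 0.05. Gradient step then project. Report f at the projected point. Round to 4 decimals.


Step 1: Compute gradient at (2.9017, 0.2696).
grad_x = 2*6*2.9017 + 7 = 41.8204
grad_y = 2*7*0.2696 + 8 = 11.7744
Step 2: Gradient step.
x_raw = 2.9017 - 0.05*41.8204 = 0.8107
y_raw = 0.2696 - 0.05*11.7744 = -0.3191
Step 3: Project onto [-3, 5].
x_proj = clip(0.8107) = 0.8107
y_proj = clip(-0.3191) = -0.3191
Step 4: Evaluate f.
f(0.8107, -0.3191) = 7.7779


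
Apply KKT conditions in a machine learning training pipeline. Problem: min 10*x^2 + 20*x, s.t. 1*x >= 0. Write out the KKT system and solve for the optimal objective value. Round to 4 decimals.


Step 1: Try lambda = 0 (constraint inactive).
x_unc = -20/(2*10) = -1.0
Check: 1*-1.0 = -1.0 < 0 -- violated!
Step 2: Constraint must be active: 1*x = 0
x* = 0/1 = 0.0
lambda = (2*10*0.0 + 20)/1 = 20.0
Step 3: Compute optimal value.
f(x*) = 10*0.0^2 + 20*0.0 = 0.0


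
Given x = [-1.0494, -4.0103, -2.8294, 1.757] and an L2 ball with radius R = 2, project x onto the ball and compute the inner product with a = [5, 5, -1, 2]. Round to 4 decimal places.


Step 1: Compute ||x|| (intermediates to 6 decimals).
||x|| = sqrt((-1.0494)^2 + (-4.0103)^2 + (-2.8294)^2 + 1.757^2) = 5.317546
Step 2: Project.
Since ||x|| > R, scale = R/||x|| = 2/5.317546 = 0.376113, proj(x) = scale * x
proj(x) = [-0.394693, -1.508326, -1.064174, 0.660831]
Step 3: Dot product.
a^T * proj(x) = 5*(-0.394693) + 5*(-1.508326) - 1*(-1.064174) + 2*0.660831 = -7.1293


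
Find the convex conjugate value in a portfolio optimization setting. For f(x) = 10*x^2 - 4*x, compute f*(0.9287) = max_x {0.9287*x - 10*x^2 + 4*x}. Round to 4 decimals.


f*(y) = sup_x {y*x - a*x^2 - b*x} = sup_x {(y-b)*x - a*x^2}
FOC: (y - b) - 2a*x = 0 => x* = (y - b)/(2a)
x* = (0.9287 + 4)/(2*10) = 0.2464
f*(0.9287) = (y-b)^2/(4a) = (0.9287 + 4)^2/(4*10)
= 24.2921/40 = 0.6073


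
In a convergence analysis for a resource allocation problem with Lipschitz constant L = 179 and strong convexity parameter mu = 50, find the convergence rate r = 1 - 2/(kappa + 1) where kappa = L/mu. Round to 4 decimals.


Step 1: Compute the condition number.
kappa = L/mu = 179/50 = 3.58
Step 2: Compute the convergence rate.
r = 1 - 2/(kappa + 1) = 1 - 2*mu/(L + mu) = (L - mu)/(L + mu) = 129/229 = 0.5633


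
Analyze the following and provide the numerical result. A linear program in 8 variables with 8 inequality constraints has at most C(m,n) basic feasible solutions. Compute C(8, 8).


Each vertex corresponds to some choice of n active constraints out of m, so the number of vertices is at most C(m, n) = m! / (n!(m-n)!).
m = 8, n = 8
Numerator: 8 * 7 * 6 * 5 * 4 * 3 * 2 * 1
Denominator: 8! = 40320
C(8, 8) = 1


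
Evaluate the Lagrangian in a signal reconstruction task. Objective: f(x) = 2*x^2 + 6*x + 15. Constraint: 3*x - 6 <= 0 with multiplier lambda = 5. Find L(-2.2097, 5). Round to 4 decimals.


Step 1: Evaluate f(x).
f(-2.2097) = 2*(-2.2097)^2 + 6*(-2.2097) + 15 = 11.5073
Step 2: Evaluate g(x).
g(-2.2097) = 3*-2.2097 - 6 = -12.6291
Step 3: Compute Lagrangian.
L = 11.5073 + 5*-12.6291 = -51.6382


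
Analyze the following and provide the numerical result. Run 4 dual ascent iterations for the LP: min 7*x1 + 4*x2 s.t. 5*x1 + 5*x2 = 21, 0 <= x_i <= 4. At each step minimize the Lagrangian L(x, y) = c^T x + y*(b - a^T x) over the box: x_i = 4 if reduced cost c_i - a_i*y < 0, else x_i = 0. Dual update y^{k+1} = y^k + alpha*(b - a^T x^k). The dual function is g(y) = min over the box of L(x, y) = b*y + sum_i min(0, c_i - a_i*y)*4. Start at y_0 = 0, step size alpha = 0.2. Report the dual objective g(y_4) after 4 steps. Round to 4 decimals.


Dual ascent for LP: min 7*x1 + 4*x2, 5*x1 + 5*x2 = 21, 0 <= x_i <= 4
Step 1: y^k = 0.0, reduced costs: (7.0, 4.0)
  x^k = (0.0, 0.0), subgradient = b - a^T x = 21.0
  y^{k+1} = 0.0 + 0.2*21.0 = 4.2
Step 2: y^k = 4.2, reduced costs: (-14.0, -17.0)
  x^k = (4.0, 4.0), subgradient = b - a^T x = -19.0
  y^{k+1} = 4.2 + 0.2*-19.0 = 0.4
Step 3: y^k = 0.4, reduced costs: (5.0, 2.0)
  x^k = (0.0, 0.0), subgradient = b - a^T x = 21.0
  y^{k+1} = 0.4 + 0.2*21.0 = 4.6
Step 4: y^k = 4.6, reduced costs: (-16.0, -19.0)
  x^k = (4.0, 4.0), subgradient = b - a^T x = -19.0
  y^{k+1} = 4.6 + 0.2*-19.0 = 0.8
Dual objective at y_4 = 0.8: reduced costs (3.0, 0.0), box minimizer x = (0.0, 0.0)
g(y_4) = b*y + (c1 - a1*y)*x1 + (c2 - a2*y)*x2 = 21*0.8 + 3.0*0.0 + 0.0*0.0 = 16.8 + 0.0 + 0.0 = 16.8


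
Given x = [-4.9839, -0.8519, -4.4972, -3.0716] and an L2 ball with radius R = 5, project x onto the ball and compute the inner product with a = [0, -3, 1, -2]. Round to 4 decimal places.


Step 1: Compute ||x|| (intermediates to 6 decimals).
||x|| = sqrt((-4.9839)^2 + (-0.8519)^2 + (-4.4972)^2 + (-3.0716)^2) = 7.431321
Step 2: Project.
Since ||x|| > R, scale = R/||x|| = 5/7.431321 = 0.672828, proj(x) = scale * x
proj(x) = [-3.353307, -0.573182, -3.025842, -2.066658]
Step 3: Dot product.
a^T * proj(x) = 0*(-3.353307) - 3*(-0.573182) + 1*(-3.025842) - 2*(-2.066658) = 2.827


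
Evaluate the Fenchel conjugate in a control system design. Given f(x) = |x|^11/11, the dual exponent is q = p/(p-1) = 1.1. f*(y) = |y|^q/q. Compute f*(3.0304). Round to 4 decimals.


The conjugate exponent q satisfies 1/p + 1/q = 1.
p = 11, so q = 11/(11 - 1) = 1.1
|y|^q = 3.0304^1.1 = 3.3857
f*(3.0304) = 3.3857 / 1.1 = 3.0779


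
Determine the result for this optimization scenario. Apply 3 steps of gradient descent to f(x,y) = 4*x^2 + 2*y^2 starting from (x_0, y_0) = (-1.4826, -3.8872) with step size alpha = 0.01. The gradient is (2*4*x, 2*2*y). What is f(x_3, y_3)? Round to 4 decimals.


Gradient descent on f(x,y) = 4*x^2 + 2*y^2.
Starting point: (-1.4826, -3.8872), alpha = 0.01
Step 1: grad_x = 2*4*-1.4826 = -11.8608, grad_y = 2*2*-3.8872 = -15.5488
  x_1 = -1.4826 - 0.01*-11.8608 = -1.364
  y_1 = -3.8872 - 0.01*-15.5488 = -3.7317
Step 2: grad_x = 2*4*-1.364 = -10.9119, grad_y = 2*2*-3.7317 = -14.9268
  x_2 = -1.364 - 0.01*-10.9119 = -1.2549
  y_2 = -3.7317 - 0.01*-14.9268 = -3.5824
Step 3: grad_x = 2*4*-1.2549 = -10.039, grad_y = 2*2*-3.5824 = -14.3298
  x_3 = -1.2549 - 0.01*-10.039 = -1.1545
  y_3 = -3.5824 - 0.01*-14.3298 = -3.4391
f(-1.1545, -3.4391) = 4*(-1.1545)^2 + 2*(-3.4391)^2 = 28.9868


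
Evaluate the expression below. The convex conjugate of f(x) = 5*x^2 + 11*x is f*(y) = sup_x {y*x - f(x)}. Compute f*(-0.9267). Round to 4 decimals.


f*(y) = sup_x {y*x - a*x^2 - b*x} = sup_x {(y-b)*x - a*x^2}
FOC: (y - b) - 2a*x = 0 => x* = (y - b)/(2a)
x* = (-0.9267 - 11)/(2*5) = -1.1927
f*(-0.9267) = (y-b)^2/(4a) = (-0.9267 - 11)^2/(4*5)
= 142.2462/20 = 7.1123


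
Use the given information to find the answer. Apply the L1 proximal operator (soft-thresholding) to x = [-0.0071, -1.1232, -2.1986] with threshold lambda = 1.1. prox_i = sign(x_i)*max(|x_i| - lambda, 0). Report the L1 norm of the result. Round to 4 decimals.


Soft-thresholding with lambda = 1.1:
prox(-0.0071) = sign(-0.0071)*max(|-0.0071| - 1.1, 0) = 0.0
prox(-1.1232) = sign(-1.1232)*max(|-1.1232| - 1.1, 0) = -0.0232
prox(-2.1986) = sign(-2.1986)*max(|-2.1986| - 1.1, 0) = -1.0986
prox(x) = [0.0, -0.0232, -1.0986]
||prox(x)||_1 = 0.0 + 0.0232 + 1.0986 = 1.1218


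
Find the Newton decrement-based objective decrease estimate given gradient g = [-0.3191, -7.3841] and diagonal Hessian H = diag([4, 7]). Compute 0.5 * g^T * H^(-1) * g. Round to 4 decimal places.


Step 1: H is diagonal, so H^(-1) * g = [-0.0798, -1.0549].
Step 2: g^T H^(-1) g = sum_i g_i^2 / H_ii
  = (-0.3191)^2/4 + (-7.3841)^2/7
  = 0.0255 + 7.7893 = 7.8147
Step 3: Objective decrease = 0.5 * g^T H^(-1) g = 3.9074


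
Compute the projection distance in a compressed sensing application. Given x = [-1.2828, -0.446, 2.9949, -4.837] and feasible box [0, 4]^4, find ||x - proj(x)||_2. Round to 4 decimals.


Project each component onto [0, 4].
clip(-1.2828) = 0.0, clip(-0.446) = 0.0, clip(2.9949) = 2.9949, clip(-4.837) = 0.0
Projection = [0.0, 0.0, 2.9949, 0.0]
Squared diffs: [1.6456, 0.1989, 0.0, 23.3966]
Distance = sqrt(25.2411) = 5.024


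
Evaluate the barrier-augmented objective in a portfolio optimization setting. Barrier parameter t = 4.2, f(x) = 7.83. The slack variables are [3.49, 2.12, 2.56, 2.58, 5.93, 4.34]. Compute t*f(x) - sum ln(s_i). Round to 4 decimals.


Step 1: Compute log-barrier.
ln values: [1.2499, 0.7514, 0.94, 0.9478, 1.78, 1.4679]
phi = -(1.2499 + 0.7514 + 0.94 + 0.9478 + 1.78 + 1.4679) = -7.137
Step 2: Compute augmented objective.
t*f(x) = 4.2*7.83 = 32.886
Total = 32.886 - 7.137 = 25.749


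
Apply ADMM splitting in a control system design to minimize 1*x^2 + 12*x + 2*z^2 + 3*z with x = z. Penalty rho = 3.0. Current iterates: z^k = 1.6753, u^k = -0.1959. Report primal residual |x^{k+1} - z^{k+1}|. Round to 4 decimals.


ADMM iteration with rho = 3.0, z^k = 1.6753, u^k = -0.1959
Step 1: x-update.
Minimize 1*x^2 + 12*x + (3.0/2)*(x - 1.6753 - 0.1959)^2
FOC: (2*1 + 3.0)*x = -12 + 3.0*(1.6753 + 0.1959)
x^{k+1} = -1.2773
Step 2: z-update.
Minimize 2*z^2 + 3*z + (3.0/2)*(-1.2773 - z - 0.1959)^2
FOC: (2*2 + 3.0)*z = -3 + 3.0*(-1.2773 - 0.1959)
z^{k+1} = -1.0599
Step 3: u-update.
u^{k+1} = -0.1959 - 1.2773 + 1.0599 = -0.4132
Step 4: Primal residual = |-1.2773 + 1.0599| = 0.2173


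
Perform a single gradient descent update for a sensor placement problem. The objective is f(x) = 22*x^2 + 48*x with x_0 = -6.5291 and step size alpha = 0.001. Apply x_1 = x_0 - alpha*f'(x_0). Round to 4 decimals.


We compute the gradient at x_0 and apply the update.
f'(x) = 44*x + 48
f'(-6.5291) = 44*-6.5291 + 48 = -239.2804
x_1 = -6.5291 - 0.001*-239.2804 = -6.2898


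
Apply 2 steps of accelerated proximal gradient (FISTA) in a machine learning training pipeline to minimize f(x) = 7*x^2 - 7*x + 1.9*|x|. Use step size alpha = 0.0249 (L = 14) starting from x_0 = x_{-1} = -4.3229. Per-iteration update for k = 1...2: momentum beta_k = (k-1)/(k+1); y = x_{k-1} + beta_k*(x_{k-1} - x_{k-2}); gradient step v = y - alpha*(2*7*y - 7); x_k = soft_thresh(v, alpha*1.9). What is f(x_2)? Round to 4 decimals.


FISTA on f(x) = 7*x^2 - 7*x + 1.9*|x|
L = 14, alpha = 0.0249
Iteration 1: beta = 0.0, y = -4.3229 + 0.0*(-4.3229 + 4.3229) = -4.3229
  grad(y) = -67.5206, v = y - alpha*grad = -2.6416
  prox(v) = soft_thresh(-2.6416, 0.0473) = -2.5943
Iteration 2: beta = 0.3333, y = -2.5943 + 0.3333*(-2.5943 + 4.3229) = -2.0181
  grad(y) = -35.2539, v = y - alpha*grad = -1.1403
  prox(v) = soft_thresh(-1.1403, 0.0473) = -1.093
f(x_2) = 7*(-1.093)^2 - 7*(-1.093) + 1.9*|-1.093| = 18.0903


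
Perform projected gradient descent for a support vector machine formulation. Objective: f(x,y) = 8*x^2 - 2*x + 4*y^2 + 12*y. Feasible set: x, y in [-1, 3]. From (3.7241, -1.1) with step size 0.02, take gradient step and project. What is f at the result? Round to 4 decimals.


Step 1: Compute gradient at (3.7241, -1.1).
grad_x = 2*8*3.7241 - 2 = 57.5856
grad_y = 2*4*-1.1 + 12 = 3.2
Step 2: Gradient step.
x_raw = 3.7241 - 0.02*57.5856 = 2.5724
y_raw = -1.1 - 0.02*3.2 = -1.164
Step 3: Project onto [-1, 3].
x_proj = clip(2.5724) = 2.5724
y_proj = clip(-1.164) = -1.0
Step 4: Evaluate f.
f(2.5724, -1.0) = 39.7927


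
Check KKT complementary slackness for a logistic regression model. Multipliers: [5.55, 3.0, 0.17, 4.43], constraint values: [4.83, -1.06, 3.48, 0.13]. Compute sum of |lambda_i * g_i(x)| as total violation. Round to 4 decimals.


KKT complementary slackness check:
lambda_1 * g_1 = 5.55 * 4.83 = 26.8065
lambda_2 * g_2 = 3.0 * -1.06 = -3.18
lambda_3 * g_3 = 0.17 * 3.48 = 0.5916
lambda_4 * g_4 = 4.43 * 0.13 = 0.5759
Total violation = 26.8065 + 3.18 + 0.5916 + 0.5759 = 31.154


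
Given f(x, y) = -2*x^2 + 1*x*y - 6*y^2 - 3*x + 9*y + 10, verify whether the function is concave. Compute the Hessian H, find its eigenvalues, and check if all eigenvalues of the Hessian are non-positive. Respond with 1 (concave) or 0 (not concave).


The Hessian of f(x,y) = -2*x^2 + 1*x*y - 6*y^2 - 3*x + 9*y + 10 is:
H = [[-4, 1], [1, -12]]
Trace = -4 - 12 = -16
Determinant = -4*-12 - (1)^2 = 47
Discriminant = (-16)^2 - 4*47 = 68.0
Eigenvalues: lambda_1 = -12.1231, lambda_2 = -3.8769
The function is concave.

1


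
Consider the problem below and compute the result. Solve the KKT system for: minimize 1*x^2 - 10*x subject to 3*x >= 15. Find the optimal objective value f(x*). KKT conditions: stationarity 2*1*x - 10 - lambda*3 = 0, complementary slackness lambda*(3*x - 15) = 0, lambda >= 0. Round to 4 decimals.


Step 1: Try lambda = 0 (constraint inactive).
Stationarity: 2*1*x - 10 = 0
x* = 10/(2*1) = 5.0
Check constraint: 3*5.0 = 15.0 >= 15 -- satisfied.
Step 2: Compute optimal value.
f(x*) = 1*5.0^2 - 10*5.0 = -25.0


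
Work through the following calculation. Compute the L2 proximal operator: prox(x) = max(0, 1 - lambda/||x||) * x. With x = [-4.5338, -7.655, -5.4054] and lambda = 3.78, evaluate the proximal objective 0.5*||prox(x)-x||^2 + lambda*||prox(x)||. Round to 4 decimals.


Step 1: Compute ||x||.
||x|| = 10.4102
Step 2: Compute scaling factor.
scale = max(0, 1 - 3.78/10.4102) = 0.6369
Step 3: prox(x) = [-2.8876, -4.8754, -3.4427]
||prox(x)|| = 6.6302
Step 4: Proximal objective.
0.5*||prox-x||^2 = 7.1442
lambda*||prox|| = 25.0622
Total = 32.2064


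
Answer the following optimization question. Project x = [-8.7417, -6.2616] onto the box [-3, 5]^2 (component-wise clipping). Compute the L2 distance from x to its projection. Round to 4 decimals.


Project each component onto [-3, 5].
clip(-8.7417) = -3.0, clip(-6.2616) = -3.0
Projection = [-3.0, -3.0]
Squared diffs: [32.9671, 10.638]
Distance = sqrt(43.6051) = 6.6034


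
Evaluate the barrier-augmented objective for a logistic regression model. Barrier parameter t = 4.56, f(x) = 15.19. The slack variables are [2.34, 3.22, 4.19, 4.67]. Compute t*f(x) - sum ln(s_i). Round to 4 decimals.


Step 1: Compute log-barrier.
ln values: [0.8502, 1.1694, 1.4327, 1.5412]
phi = -(0.8502 + 1.1694 + 1.4327 + 1.5412) = -4.9934
Step 2: Compute augmented objective.
t*f(x) = 4.56*15.19 = 69.2664
Total = 69.2664 - 4.9934 = 64.273


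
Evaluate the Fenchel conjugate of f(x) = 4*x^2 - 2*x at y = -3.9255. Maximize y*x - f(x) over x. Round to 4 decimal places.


f*(y) = sup_x {y*x - a*x^2 - b*x} = sup_x {(y-b)*x - a*x^2}
FOC: (y - b) - 2a*x = 0 => x* = (y - b)/(2a)
x* = (-3.9255 + 2)/(2*4) = -0.2407
f*(-3.9255) = (y-b)^2/(4a) = (-3.9255 + 2)^2/(4*4)
= 3.7076/16 = 0.2317


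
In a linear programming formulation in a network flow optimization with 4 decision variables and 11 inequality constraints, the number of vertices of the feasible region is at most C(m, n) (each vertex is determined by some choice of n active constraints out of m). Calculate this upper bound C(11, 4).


Each vertex corresponds to some choice of n active constraints out of m, so the number of vertices is at most C(m, n) = m! / (n!(m-n)!).
m = 11, n = 4
Numerator: 11 * 10 * 9 * 8
Denominator: 4! = 24
C(11, 4) = 330


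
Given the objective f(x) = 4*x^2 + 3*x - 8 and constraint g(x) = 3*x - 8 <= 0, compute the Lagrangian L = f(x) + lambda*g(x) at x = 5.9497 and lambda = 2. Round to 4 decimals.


Step 1: Evaluate f(x).
f(5.9497) = 4*5.9497^2 + 3*5.9497 - 8 = 151.4448
Step 2: Evaluate g(x).
g(5.9497) = 3*5.9497 - 8 = 9.8491
Step 3: Compute Lagrangian.
L = 151.4448 + 2*9.8491 = 171.143


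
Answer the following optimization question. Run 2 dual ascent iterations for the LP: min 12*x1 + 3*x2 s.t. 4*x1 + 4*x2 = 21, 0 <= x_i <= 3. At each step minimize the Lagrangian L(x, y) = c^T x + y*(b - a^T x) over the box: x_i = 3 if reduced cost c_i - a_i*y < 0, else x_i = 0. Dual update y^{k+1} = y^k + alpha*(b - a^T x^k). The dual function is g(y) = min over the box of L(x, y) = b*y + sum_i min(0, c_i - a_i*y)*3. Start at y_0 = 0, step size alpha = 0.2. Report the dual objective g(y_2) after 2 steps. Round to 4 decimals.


Dual ascent for LP: min 12*x1 + 3*x2, 4*x1 + 4*x2 = 21, 0 <= x_i <= 3
Step 1: y^k = 0.0, reduced costs: (12.0, 3.0)
  x^k = (0.0, 0.0), subgradient = b - a^T x = 21.0
  y^{k+1} = 0.0 + 0.2*21.0 = 4.2
Step 2: y^k = 4.2, reduced costs: (-4.8, -13.8)
  x^k = (3.0, 3.0), subgradient = b - a^T x = -3.0
  y^{k+1} = 4.2 + 0.2*-3.0 = 3.6
Dual objective at y_2 = 3.6: reduced costs (-2.4, -11.4), box minimizer x = (3.0, 3.0)
g(y_2) = b*y + (c1 - a1*y)*x1 + (c2 - a2*y)*x2 = 21*3.6 + (-2.4)*3.0 + (-11.4)*3.0 = 75.6 - 7.2 - 34.2 = 34.2


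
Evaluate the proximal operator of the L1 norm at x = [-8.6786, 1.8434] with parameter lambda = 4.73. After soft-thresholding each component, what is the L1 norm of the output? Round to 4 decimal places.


Soft-thresholding with lambda = 4.73:
prox(-8.6786) = sign(-8.6786)*max(|-8.6786| - 4.73, 0) = -3.9486
prox(1.8434) = sign(1.8434)*max(|1.8434| - 4.73, 0) = 0.0
prox(x) = [-3.9486, 0.0]
||prox(x)||_1 = 3.9486 + 0.0 = 3.9486


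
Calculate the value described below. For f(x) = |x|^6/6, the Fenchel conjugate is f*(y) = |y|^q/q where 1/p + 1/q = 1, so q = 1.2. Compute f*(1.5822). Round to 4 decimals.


The conjugate exponent q satisfies 1/p + 1/q = 1.
p = 6, so q = 6/(6 - 1) = 1.2
|y|^q = 1.5822^1.2 = 1.7343
f*(1.5822) = 1.7343 / 1.2 = 1.4452


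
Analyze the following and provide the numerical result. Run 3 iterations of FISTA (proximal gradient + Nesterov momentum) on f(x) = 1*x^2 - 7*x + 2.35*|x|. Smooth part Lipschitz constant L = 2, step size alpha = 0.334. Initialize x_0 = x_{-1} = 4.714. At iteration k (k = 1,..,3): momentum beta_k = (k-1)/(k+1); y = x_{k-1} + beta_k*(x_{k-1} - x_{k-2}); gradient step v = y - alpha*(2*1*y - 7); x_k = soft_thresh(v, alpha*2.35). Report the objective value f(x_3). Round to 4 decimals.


FISTA on f(x) = 1*x^2 - 7*x + 2.35*|x|
L = 2, alpha = 0.334
Iteration 1: beta = 0.0, y = 4.714 + 0.0*(4.714 - 4.714) = 4.714
  grad(y) = 2.428, v = y - alpha*grad = 3.903
  prox(v) = soft_thresh(3.903, 0.7849) = 3.1181
Iteration 2: beta = 0.3333, y = 3.1181 + 0.3333*(3.1181 - 4.714) = 2.5862
  grad(y) = -1.8276, v = y - alpha*grad = 3.1966
  prox(v) = soft_thresh(3.1966, 0.7849) = 2.4117
Iteration 3: beta = 0.5, y = 2.4117 + 0.5*(2.4117 - 3.1181) = 2.0585
  grad(y) = -2.883, v = y - alpha*grad = 3.0214
  prox(v) = soft_thresh(3.0214, 0.7849) = 2.2365
f(x_3) = 1*2.2365^2 - 7*2.2365 + 2.35*|2.2365| = -5.3978


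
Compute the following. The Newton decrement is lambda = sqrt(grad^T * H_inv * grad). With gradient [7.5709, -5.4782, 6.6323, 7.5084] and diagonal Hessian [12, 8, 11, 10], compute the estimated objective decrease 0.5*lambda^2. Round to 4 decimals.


Step 1: H is diagonal, so H^(-1) * g = [0.6309, -0.6848, 0.6029, 0.7508].
Step 2: g^T H^(-1) g = sum_i g_i^2 / H_ii
  = (7.5709)^2/12 + (-5.4782)^2/8 + (6.6323)^2/11 + (7.5084)^2/10
  = 4.7765 + 3.7513 + 3.9989 + 5.6376 = 18.1643
Step 3: Objective decrease = 0.5 * g^T H^(-1) g = 9.0822


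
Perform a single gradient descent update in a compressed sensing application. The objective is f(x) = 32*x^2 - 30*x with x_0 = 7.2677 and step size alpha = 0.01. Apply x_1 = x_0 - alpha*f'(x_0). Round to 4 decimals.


We compute the gradient at x_0 and apply the update.
f'(x) = 64*x - 30
f'(7.2677) = 64*7.2677 - 30 = 435.1328
x_1 = 7.2677 - 0.01*435.1328 = 2.9164


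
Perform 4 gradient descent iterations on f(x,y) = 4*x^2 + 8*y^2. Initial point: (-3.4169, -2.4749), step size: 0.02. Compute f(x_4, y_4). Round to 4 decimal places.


Gradient descent on f(x,y) = 4*x^2 + 8*y^2.
Starting point: (-3.4169, -2.4749), alpha = 0.02
Step 1: grad_x = 2*4*-3.4169 = -27.3352, grad_y = 2*8*-2.4749 = -39.5984
  x_1 = -3.4169 - 0.02*-27.3352 = -2.8702
  y_1 = -2.4749 - 0.02*-39.5984 = -1.6829
Step 2: grad_x = 2*4*-2.8702 = -22.9616, grad_y = 2*8*-1.6829 = -26.9269
  x_2 = -2.8702 - 0.02*-22.9616 = -2.411
  y_2 = -1.6829 - 0.02*-26.9269 = -1.1444
Step 3: grad_x = 2*4*-2.411 = -19.2877, grad_y = 2*8*-1.1444 = -18.3103
  x_3 = -2.411 - 0.02*-19.2877 = -2.0252
  y_3 = -1.1444 - 0.02*-18.3103 = -0.7782
Step 4: grad_x = 2*4*-2.0252 = -16.2017, grad_y = 2*8*-0.7782 = -12.451
  x_4 = -2.0252 - 0.02*-16.2017 = -1.7012
  y_4 = -0.7782 - 0.02*-12.451 = -0.5292
f(-1.7012, -0.5292) = 4*(-1.7012)^2 + 8*(-0.5292)^2 = 13.8162


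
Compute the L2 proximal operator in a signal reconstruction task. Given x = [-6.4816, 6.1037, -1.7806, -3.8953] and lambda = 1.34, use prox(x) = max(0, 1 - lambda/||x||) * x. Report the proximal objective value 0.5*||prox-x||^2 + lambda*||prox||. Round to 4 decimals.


Step 1: Compute ||x||.
||x|| = 9.8798
Step 2: Compute scaling factor.
scale = max(0, 1 - 1.34/9.8798) = 0.8644
Step 3: prox(x) = [-5.6025, 5.2759, -1.5391, -3.367]
||prox(x)|| = 8.5398
Step 4: Proximal objective.
0.5*||prox-x||^2 = 0.8978
lambda*||prox|| = 11.4433
Total = 12.3411


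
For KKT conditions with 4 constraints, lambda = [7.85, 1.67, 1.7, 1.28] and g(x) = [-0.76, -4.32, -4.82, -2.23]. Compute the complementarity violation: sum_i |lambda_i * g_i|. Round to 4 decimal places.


KKT complementary slackness check:
lambda_1 * g_1 = 7.85 * -0.76 = -5.966
lambda_2 * g_2 = 1.67 * -4.32 = -7.2144
lambda_3 * g_3 = 1.7 * -4.82 = -8.194
lambda_4 * g_4 = 1.28 * -2.23 = -2.8544
Total violation = 5.966 + 7.2144 + 8.194 + 2.8544 = 24.2288


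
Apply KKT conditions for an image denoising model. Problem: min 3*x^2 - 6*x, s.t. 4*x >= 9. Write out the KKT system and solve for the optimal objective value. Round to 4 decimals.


Step 1: Try lambda = 0 (constraint inactive).
x_unc = 6/(2*3) = 1.0
Check: 4*1.0 = 4.0 < 9 -- violated!
Step 2: Constraint must be active: 4*x = 9
x* = 9/4 = 2.25
lambda = (2*3*2.25 - 6)/4 = 1.875
Step 3: Compute optimal value.
f(x*) = 3*2.25^2 - 6*2.25 = 1.6875


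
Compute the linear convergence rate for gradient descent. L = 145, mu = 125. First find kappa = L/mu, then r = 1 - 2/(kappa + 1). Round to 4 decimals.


Step 1: Compute the condition number.
kappa = L/mu = 145/125 = 1.16
Step 2: Compute the convergence rate.
r = 1 - 2/(kappa + 1) = 1 - 2*mu/(L + mu) = (L - mu)/(L + mu) = 20/270 = 0.0741


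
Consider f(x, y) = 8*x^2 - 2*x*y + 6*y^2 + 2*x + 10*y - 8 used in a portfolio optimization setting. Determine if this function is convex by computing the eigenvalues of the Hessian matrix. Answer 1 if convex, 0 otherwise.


The Hessian of f(x,y) = 8*x^2 - 2*x*y + 6*y^2 + 2*x + 10*y - 8 is:
H = [[16, -2], [-2, 12]]
Trace = 16 + 12 = 28
Determinant = 16*12 - (-2)^2 = 188
Discriminant = (28)^2 - 4*188 = 32.0
Eigenvalues: lambda_1 = 11.1716, lambda_2 = 16.8284
The function is convex.

1


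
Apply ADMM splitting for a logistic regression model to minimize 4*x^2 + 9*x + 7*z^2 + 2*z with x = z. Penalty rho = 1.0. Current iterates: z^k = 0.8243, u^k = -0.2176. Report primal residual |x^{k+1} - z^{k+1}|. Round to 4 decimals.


ADMM iteration with rho = 1.0, z^k = 0.8243, u^k = -0.2176
Step 1: x-update.
Minimize 4*x^2 + 9*x + (1.0/2)*(x - 0.8243 - 0.2176)^2
FOC: (2*4 + 1.0)*x = -9 + 1.0*(0.8243 + 0.2176)
x^{k+1} = -0.8842
Step 2: z-update.
Minimize 7*z^2 + 2*z + (1.0/2)*(-0.8842 - z - 0.2176)^2
FOC: (2*7 + 1.0)*z = -2 + 1.0*(-0.8842 - 0.2176)
z^{k+1} = -0.2068
Step 3: u-update.
u^{k+1} = -0.2176 - 0.8842 + 0.2068 = -0.895
Step 4: Primal residual = |-0.8842 + 0.2068| = 0.6774


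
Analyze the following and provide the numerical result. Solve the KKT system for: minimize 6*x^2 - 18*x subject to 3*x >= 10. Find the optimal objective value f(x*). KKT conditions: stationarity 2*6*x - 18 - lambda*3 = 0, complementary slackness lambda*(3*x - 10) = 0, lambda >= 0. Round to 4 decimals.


Step 1: Try lambda = 0 (constraint inactive).
x_unc = 18/(2*6) = 1.5
Check: 3*1.5 = 4.5 < 10 -- violated!
Step 2: Constraint must be active: 3*x = 10
x* = 10/3 = 3.3333 (rounded; the exact value 10/3 is used below)
lambda = (2*6*(10/3) - 18)/3 = 7.3333
Step 3: Compute optimal value.
f(x*) = 6*(10/3)^2 - 18*(10/3) = 6.6667


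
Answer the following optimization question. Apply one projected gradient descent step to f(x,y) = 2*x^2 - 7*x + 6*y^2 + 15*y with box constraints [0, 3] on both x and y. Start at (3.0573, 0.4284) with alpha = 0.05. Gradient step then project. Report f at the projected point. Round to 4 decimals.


Step 1: Compute gradient at (3.0573, 0.4284).
grad_x = 2*2*3.0573 - 7 = 5.2292
grad_y = 2*6*0.4284 + 15 = 20.1408
Step 2: Gradient step.
x_raw = 3.0573 - 0.05*5.2292 = 2.7958
y_raw = 0.4284 - 0.05*20.1408 = -0.5786
Step 3: Project onto [0, 3].
x_proj = clip(2.7958) = 2.7958
y_proj = clip(-0.5786) = 0.0
Step 4: Evaluate f.
f(2.7958, 0.0) = -3.9374


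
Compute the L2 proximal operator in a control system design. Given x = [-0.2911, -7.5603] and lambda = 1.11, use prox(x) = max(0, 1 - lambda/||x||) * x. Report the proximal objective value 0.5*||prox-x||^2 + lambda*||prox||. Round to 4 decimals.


Step 1: Compute ||x||.
||x|| = 7.5659
Step 2: Compute scaling factor.
scale = max(0, 1 - 1.11/7.5659) = 0.8533
Step 3: prox(x) = [-0.2484, -6.4511]
||prox(x)|| = 6.4559
Step 4: Proximal objective.
0.5*||prox-x||^2 = 0.6161
lambda*||prox|| = 7.166
Total = 7.7821


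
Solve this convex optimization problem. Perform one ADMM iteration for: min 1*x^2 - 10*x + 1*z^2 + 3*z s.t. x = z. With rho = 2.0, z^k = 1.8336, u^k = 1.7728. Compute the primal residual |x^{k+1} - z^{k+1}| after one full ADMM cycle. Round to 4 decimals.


ADMM iteration with rho = 2.0, z^k = 1.8336, u^k = 1.7728
Step 1: x-update.
Minimize 1*x^2 - 10*x + (2.0/2)*(x - 1.8336 + 1.7728)^2
FOC: (2*1 + 2.0)*x = 10 + 2.0*(1.8336 - 1.7728)
x^{k+1} = 2.5304
Step 2: z-update.
Minimize 1*z^2 + 3*z + (2.0/2)*(2.5304 - z + 1.7728)^2
FOC: (2*1 + 2.0)*z = -3 + 2.0*(2.5304 + 1.7728)
z^{k+1} = 1.4016
Step 3: u-update.
u^{k+1} = 1.7728 + 2.5304 - 1.4016 = 2.9016
Step 4: Primal residual = |2.5304 - 1.4016| = 1.1288


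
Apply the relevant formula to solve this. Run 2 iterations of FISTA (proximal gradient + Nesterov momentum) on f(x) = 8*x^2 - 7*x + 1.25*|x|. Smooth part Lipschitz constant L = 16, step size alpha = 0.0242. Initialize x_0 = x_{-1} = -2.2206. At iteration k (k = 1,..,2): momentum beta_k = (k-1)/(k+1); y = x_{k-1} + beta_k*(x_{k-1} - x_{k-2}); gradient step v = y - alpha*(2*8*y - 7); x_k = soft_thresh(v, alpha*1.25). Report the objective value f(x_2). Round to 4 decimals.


FISTA on f(x) = 8*x^2 - 7*x + 1.25*|x|
L = 16, alpha = 0.0242
Iteration 1: beta = 0.0, y = -2.2206 + 0.0*(-2.2206 + 2.2206) = -2.2206
  grad(y) = -42.5296, v = y - alpha*grad = -1.1914
  prox(v) = soft_thresh(-1.1914, 0.0303) = -1.1611
Iteration 2: beta = 0.3333, y = -1.1611 + 0.3333*(-1.1611 + 2.2206) = -0.808
  grad(y) = -19.9277, v = y - alpha*grad = -0.3257
  prox(v) = soft_thresh(-0.3257, 0.0303) = -0.2955
f(x_2) = 8*(-0.2955)^2 - 7*(-0.2955) + 1.25*|-0.2955| = 3.1362


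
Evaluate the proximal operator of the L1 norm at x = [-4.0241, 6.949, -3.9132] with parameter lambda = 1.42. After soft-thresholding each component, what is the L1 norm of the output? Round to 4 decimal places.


Soft-thresholding with lambda = 1.42:
prox(-4.0241) = sign(-4.0241)*max(|-4.0241| - 1.42, 0) = -2.6041
prox(6.949) = sign(6.949)*max(|6.949| - 1.42, 0) = 5.529
prox(-3.9132) = sign(-3.9132)*max(|-3.9132| - 1.42, 0) = -2.4932
prox(x) = [-2.6041, 5.529, -2.4932]
||prox(x)||_1 = 2.6041 + 5.529 + 2.4932 = 10.6263


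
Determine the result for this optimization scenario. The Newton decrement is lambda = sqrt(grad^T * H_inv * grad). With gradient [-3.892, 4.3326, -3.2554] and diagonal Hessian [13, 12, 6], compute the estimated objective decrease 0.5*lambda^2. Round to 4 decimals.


Step 1: H is diagonal, so H^(-1) * g = [-0.2994, 0.3611, -0.5426].
Step 2: g^T H^(-1) g = sum_i g_i^2 / H_ii
  = (-3.892)^2/13 + (4.3326)^2/12 + (-3.2554)^2/6
  = 1.1652 + 1.5643 + 1.7663 = 4.4958
Step 3: Objective decrease = 0.5 * g^T H^(-1) g = 2.2479


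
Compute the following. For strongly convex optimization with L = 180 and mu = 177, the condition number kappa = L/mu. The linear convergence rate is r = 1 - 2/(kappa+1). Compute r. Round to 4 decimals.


Step 1: Compute the condition number.
kappa = L/mu = 180/177 = 1.0169
Step 2: Compute the convergence rate.
r = 1 - 2/(kappa + 1) = 1 - 2*mu/(L + mu) = (L - mu)/(L + mu) = 3/357 = 0.0084


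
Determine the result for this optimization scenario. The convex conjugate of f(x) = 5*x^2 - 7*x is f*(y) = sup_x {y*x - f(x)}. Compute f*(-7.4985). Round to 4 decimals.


f*(y) = sup_x {y*x - a*x^2 - b*x} = sup_x {(y-b)*x - a*x^2}
FOC: (y - b) - 2a*x = 0 => x* = (y - b)/(2a)
x* = (-7.4985 + 7)/(2*5) = -0.0499
f*(-7.4985) = (y-b)^2/(4a) = (-7.4985 + 7)^2/(4*5)
= 0.2485/20 = 0.0124


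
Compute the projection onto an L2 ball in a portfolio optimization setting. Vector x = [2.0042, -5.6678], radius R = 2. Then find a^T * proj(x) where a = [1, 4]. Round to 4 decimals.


Step 1: Compute ||x|| (intermediates to 6 decimals).
||x|| = sqrt(2.0042^2 + (-5.6678)^2) = 6.01172
Step 2: Project.
Since ||x|| > R, scale = R/||x|| = 2/6.01172 = 0.332683, proj(x) = scale * x
proj(x) = [0.666763, -1.885581]
Step 3: Dot product.
a^T * proj(x) = 1*0.666763 + 4*(-1.885581) = -6.8756


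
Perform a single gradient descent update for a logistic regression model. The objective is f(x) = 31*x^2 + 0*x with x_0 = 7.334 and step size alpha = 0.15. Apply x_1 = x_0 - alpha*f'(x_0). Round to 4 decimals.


We compute the gradient at x_0 and apply the update.
f'(x) = 62*x + 0
f'(7.334) = 62*7.334 + 0 = 454.708
x_1 = 7.334 - 0.15*454.708 = -60.8722


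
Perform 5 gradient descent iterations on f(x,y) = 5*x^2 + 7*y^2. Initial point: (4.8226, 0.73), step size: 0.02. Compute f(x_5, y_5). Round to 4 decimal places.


Gradient descent on f(x,y) = 5*x^2 + 7*y^2.
Starting point: (4.8226, 0.73), alpha = 0.02
Step 1: grad_x = 2*5*4.8226 = 48.226, grad_y = 2*7*0.73 = 10.22
  x_1 = 4.8226 - 0.02*48.226 = 3.8581
  y_1 = 0.73 - 0.02*10.22 = 0.5256
Step 2: grad_x = 2*5*3.8581 = 38.5808, grad_y = 2*7*0.5256 = 7.3584
  x_2 = 3.8581 - 0.02*38.5808 = 3.0865
  y_2 = 0.5256 - 0.02*7.3584 = 0.3784
Step 3: grad_x = 2*5*3.0865 = 30.8646, grad_y = 2*7*0.3784 = 5.298
  x_3 = 3.0865 - 0.02*30.8646 = 2.4692
  y_3 = 0.3784 - 0.02*5.298 = 0.2725
Step 4: grad_x = 2*5*2.4692 = 24.6917, grad_y = 2*7*0.2725 = 3.8146
  x_4 = 2.4692 - 0.02*24.6917 = 1.9753
  y_4 = 0.2725 - 0.02*3.8146 = 0.1962
Step 5: grad_x = 2*5*1.9753 = 19.7534, grad_y = 2*7*0.1962 = 2.7465
  x_5 = 1.9753 - 0.02*19.7534 = 1.5803
  y_5 = 0.1962 - 0.02*2.7465 = 0.1412
f(1.5803, 0.1412) = 5*1.5803^2 + 7*0.1412^2 = 12.6259


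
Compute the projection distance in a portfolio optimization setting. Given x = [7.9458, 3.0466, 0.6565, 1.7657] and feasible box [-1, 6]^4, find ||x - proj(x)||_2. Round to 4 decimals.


Project each component onto [-1, 6].
clip(7.9458) = 6.0, clip(3.0466) = 3.0466, clip(0.6565) = 0.6565, clip(1.7657) = 1.7657
Projection = [6.0, 3.0466, 0.6565, 1.7657]
Squared diffs: [3.7861, 0.0, 0.0, 0.0]
Distance = sqrt(3.7861) = 1.9458


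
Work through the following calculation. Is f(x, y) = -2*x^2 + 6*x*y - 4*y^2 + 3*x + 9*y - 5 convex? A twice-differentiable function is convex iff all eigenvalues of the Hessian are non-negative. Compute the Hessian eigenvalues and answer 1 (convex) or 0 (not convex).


The Hessian of f(x,y) = -2*x^2 + 6*x*y - 4*y^2 + 3*x + 9*y - 5 is:
H = [[-4, 6], [6, -8]]
Trace = -4 - 8 = -12
Determinant = -4*-8 - (6)^2 = -4
Discriminant = (-12)^2 - 4*-4 = 160.0
Eigenvalues: lambda_1 = -12.3246, lambda_2 = 0.3246
The function is not convex.

0


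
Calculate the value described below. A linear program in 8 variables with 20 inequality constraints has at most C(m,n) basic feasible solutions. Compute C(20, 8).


Each vertex corresponds to some choice of n active constraints out of m, so the number of vertices is at most C(m, n) = m! / (n!(m-n)!).
m = 20, n = 8
Numerator: 20 * 19 * 18 * 17 * 16 * 15 * 14 * 13
Denominator: 8! = 40320
C(20, 8) = 125970


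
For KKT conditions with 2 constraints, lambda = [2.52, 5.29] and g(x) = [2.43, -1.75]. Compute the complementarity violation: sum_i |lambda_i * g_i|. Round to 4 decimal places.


KKT complementary slackness check:
lambda_1 * g_1 = 2.52 * 2.43 = 6.1236
lambda_2 * g_2 = 5.29 * -1.75 = -9.2575
Total violation = 6.1236 + 9.2575 = 15.3811


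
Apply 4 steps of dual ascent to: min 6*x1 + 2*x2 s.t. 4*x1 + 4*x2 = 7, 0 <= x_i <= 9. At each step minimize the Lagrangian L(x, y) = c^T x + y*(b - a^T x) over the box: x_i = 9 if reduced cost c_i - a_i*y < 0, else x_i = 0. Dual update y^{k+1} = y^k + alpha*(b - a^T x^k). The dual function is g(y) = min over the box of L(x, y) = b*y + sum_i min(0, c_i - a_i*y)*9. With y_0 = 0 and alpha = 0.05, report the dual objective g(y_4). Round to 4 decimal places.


Dual ascent for LP: min 6*x1 + 2*x2, 4*x1 + 4*x2 = 7, 0 <= x_i <= 9
Step 1: y^k = 0.0, reduced costs: (6.0, 2.0)
  x^k = (0.0, 0.0), subgradient = b - a^T x = 7.0
  y^{k+1} = 0.0 + 0.05*7.0 = 0.35
Step 2: y^k = 0.35, reduced costs: (4.6, 0.6)
  x^k = (0.0, 0.0), subgradient = b - a^T x = 7.0
  y^{k+1} = 0.35 + 0.05*7.0 = 0.7
Step 3: y^k = 0.7, reduced costs: (3.2, -0.8)
  x^k = (0.0, 9.0), subgradient = b - a^T x = -29.0
  y^{k+1} = 0.7 + 0.05*-29.0 = -0.75
Step 4: y^k = -0.75, reduced costs: (9.0, 5.0)
  x^k = (0.0, 0.0), subgradient = b - a^T x = 7.0
  y^{k+1} = -0.75 + 0.05*7.0 = -0.4
Dual objective at y_4 = -0.4: reduced costs (7.6, 3.6), box minimizer x = (0.0, 0.0)
g(y_4) = b*y + (c1 - a1*y)*x1 + (c2 - a2*y)*x2 = 7*(-0.4) + 7.6*0.0 + 3.6*0.0 = -2.8 + 0.0 + 0.0 = -2.8


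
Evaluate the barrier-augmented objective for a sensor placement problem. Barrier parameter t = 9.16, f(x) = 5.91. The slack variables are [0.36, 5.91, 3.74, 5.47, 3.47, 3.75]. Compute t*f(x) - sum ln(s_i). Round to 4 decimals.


Step 1: Compute log-barrier.
ln values: [-1.0217, 1.7766, 1.3191, 1.6993, 1.2442, 1.3218]
phi = -(-1.0217 + 1.7766 + 1.3191 + 1.6993 + 1.2442 + 1.3218) = -6.3393
Step 2: Compute augmented objective.
t*f(x) = 9.16*5.91 = 54.1356
Total = 54.1356 - 6.3393 = 47.7963


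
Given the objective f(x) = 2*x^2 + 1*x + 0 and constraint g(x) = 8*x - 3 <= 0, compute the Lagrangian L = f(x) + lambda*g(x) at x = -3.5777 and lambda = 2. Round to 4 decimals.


Step 1: Evaluate f(x).
f(-3.5777) = 2*(-3.5777)^2 + 1*(-3.5777) + 0 = 22.0222
Step 2: Evaluate g(x).
g(-3.5777) = 8*-3.5777 - 3 = -31.6216
Step 3: Compute Lagrangian.
L = 22.0222 + 2*-31.6216 = -41.221


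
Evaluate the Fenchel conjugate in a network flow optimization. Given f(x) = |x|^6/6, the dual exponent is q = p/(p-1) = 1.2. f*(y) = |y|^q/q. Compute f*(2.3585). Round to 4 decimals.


The conjugate exponent q satisfies 1/p + 1/q = 1.
p = 6, so q = 6/(6 - 1) = 1.2
|y|^q = 2.3585^1.2 = 2.8
f*(2.3585) = 2.8 / 1.2 = 2.3334


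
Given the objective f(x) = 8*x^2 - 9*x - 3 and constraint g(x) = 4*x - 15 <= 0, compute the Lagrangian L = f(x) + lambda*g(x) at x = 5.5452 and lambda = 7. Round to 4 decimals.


Step 1: Evaluate f(x).
f(5.5452) = 8*5.5452^2 - 9*5.5452 - 3 = 193.0871
Step 2: Evaluate g(x).
g(5.5452) = 4*5.5452 - 15 = 7.1808
Step 3: Compute Lagrangian.
L = 193.0871 + 7*7.1808 = 243.3527


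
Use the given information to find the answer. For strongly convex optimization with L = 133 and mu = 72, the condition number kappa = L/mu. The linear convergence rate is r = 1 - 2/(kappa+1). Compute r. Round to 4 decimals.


Step 1: Compute the condition number.
kappa = L/mu = 133/72 = 1.8472
Step 2: Compute the convergence rate.
r = 1 - 2/(kappa + 1) = 1 - 2*mu/(L + mu) = (L - mu)/(L + mu) = 61/205 = 0.2976


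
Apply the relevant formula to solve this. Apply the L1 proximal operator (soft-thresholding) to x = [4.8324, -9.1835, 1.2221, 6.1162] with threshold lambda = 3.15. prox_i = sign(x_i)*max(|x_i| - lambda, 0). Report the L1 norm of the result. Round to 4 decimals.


Soft-thresholding with lambda = 3.15:
prox(4.8324) = sign(4.8324)*max(|4.8324| - 3.15, 0) = 1.6824
prox(-9.1835) = sign(-9.1835)*max(|-9.1835| - 3.15, 0) = -6.0335
prox(1.2221) = sign(1.2221)*max(|1.2221| - 3.15, 0) = 0.0
prox(6.1162) = sign(6.1162)*max(|6.1162| - 3.15, 0) = 2.9662
prox(x) = [1.6824, -6.0335, 0.0, 2.9662]
||prox(x)||_1 = 1.6824 + 6.0335 + 0.0 + 2.9662 = 10.6821


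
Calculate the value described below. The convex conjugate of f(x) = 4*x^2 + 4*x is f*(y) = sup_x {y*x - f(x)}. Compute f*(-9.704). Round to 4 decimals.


f*(y) = sup_x {y*x - a*x^2 - b*x} = sup_x {(y-b)*x - a*x^2}
FOC: (y - b) - 2a*x = 0 => x* = (y - b)/(2a)
x* = (-9.704 - 4)/(2*4) = -1.713
f*(-9.704) = (y-b)^2/(4a) = (-9.704 - 4)^2/(4*4)
= 187.7996/16 = 11.7375


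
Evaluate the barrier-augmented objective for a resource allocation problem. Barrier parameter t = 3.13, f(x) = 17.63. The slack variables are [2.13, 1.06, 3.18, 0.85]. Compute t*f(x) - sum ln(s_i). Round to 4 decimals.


Step 1: Compute log-barrier.
ln values: [0.7561, 0.0583, 1.1569, -0.1625]
phi = -(0.7561 + 0.0583 + 1.1569 - 0.1625) = -1.8088
Step 2: Compute augmented objective.
t*f(x) = 3.13*17.63 = 55.1819
Total = 55.1819 - 1.8088 = 53.3731


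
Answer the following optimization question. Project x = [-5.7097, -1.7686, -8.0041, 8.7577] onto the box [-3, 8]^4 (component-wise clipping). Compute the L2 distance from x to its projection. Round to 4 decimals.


Project each component onto [-3, 8].
clip(-5.7097) = -3.0, clip(-1.7686) = -1.7686, clip(-8.0041) = -3.0, clip(8.7577) = 8.0
Projection = [-3.0, -1.7686, -3.0, 8.0]
Squared diffs: [7.3425, 0.0, 25.041, 0.5741]
Distance = sqrt(32.9576) = 5.7409


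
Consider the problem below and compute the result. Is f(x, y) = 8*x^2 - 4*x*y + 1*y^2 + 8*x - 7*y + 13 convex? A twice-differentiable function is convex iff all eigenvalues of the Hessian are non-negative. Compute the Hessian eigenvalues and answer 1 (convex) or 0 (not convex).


The Hessian of f(x,y) = 8*x^2 - 4*x*y + 1*y^2 + 8*x - 7*y + 13 is:
H = [[16, -4], [-4, 2]]
Trace = 16 + 2 = 18
Determinant = 16*2 - (-4)^2 = 16
Discriminant = (18)^2 - 4*16 = 260.0
Eigenvalues: lambda_1 = 0.9377, lambda_2 = 17.0623
The function is convex.

1


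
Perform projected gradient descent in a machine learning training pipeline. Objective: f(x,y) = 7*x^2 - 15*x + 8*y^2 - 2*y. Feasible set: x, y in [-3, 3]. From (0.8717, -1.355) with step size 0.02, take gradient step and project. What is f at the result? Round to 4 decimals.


Step 1: Compute gradient at (0.8717, -1.355).
grad_x = 2*7*0.8717 - 15 = -2.7962
grad_y = 2*8*-1.355 - 2 = -23.68
Step 2: Gradient step.
x_raw = 0.8717 - 0.02*-2.7962 = 0.9276
y_raw = -1.355 - 0.02*-23.68 = -0.8814
Step 3: Project onto [-3, 3].
x_proj = clip(0.9276) = 0.9276
y_proj = clip(-0.8814) = -0.8814
Step 4: Evaluate f.
f(0.9276, -0.8814) = 0.0868


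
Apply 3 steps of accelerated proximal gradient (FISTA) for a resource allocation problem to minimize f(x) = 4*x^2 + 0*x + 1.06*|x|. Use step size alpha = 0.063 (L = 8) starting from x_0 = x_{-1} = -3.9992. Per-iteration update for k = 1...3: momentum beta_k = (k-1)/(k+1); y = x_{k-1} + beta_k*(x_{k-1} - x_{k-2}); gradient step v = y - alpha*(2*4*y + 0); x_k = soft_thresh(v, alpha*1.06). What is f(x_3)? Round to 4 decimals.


FISTA on f(x) = 4*x^2 + 0*x + 1.06*|x|
L = 8, alpha = 0.063
Iteration 1: beta = 0.0, y = -3.9992 + 0.0*(-3.9992 + 3.9992) = -3.9992
  grad(y) = -31.9936, v = y - alpha*grad = -1.9836
  prox(v) = soft_thresh(-1.9836, 0.0668) = -1.9168
Iteration 2: beta = 0.3333, y = -1.9168 + 0.3333*(-1.9168 + 3.9992) = -1.2227
  grad(y) = -9.7816, v = y - alpha*grad = -0.6065
  prox(v) = soft_thresh(-0.6065, 0.0668) = -0.5397
Iteration 3: beta = 0.5, y = -0.5397 + 0.5*(-0.5397 + 1.9168) = 0.1489
  grad(y) = 1.1912, v = y - alpha*grad = 0.0739
  prox(v) = soft_thresh(0.0739, 0.0668) = 0.0071
f(x_3) = 4*0.0071^2 + 0*0.0071 + 1.06*|0.0071| = 0.0077
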